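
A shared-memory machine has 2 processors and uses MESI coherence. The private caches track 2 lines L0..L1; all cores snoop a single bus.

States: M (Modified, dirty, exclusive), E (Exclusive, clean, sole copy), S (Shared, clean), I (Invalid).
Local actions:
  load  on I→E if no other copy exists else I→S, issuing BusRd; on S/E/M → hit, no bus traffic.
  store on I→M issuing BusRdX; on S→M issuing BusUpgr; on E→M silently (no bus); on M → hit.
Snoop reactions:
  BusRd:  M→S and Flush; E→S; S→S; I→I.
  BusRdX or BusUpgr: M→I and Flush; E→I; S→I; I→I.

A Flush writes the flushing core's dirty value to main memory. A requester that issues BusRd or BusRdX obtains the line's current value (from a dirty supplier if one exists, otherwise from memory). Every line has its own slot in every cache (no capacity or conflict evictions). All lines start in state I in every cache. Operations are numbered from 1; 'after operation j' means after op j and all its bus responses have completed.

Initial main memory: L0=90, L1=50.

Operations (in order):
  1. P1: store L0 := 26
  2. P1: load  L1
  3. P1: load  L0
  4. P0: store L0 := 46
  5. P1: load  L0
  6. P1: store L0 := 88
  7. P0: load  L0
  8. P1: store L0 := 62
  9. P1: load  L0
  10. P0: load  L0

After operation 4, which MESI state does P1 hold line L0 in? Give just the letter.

state = I

[1] P1: store L0 := 26 | P0:I, P1:M(26) | bus: BusRdX
[2] P1: load  L1 | P0:I, P1:E(50) | bus: BusRd
[3] P1: load  L0 | P0:I, P1:M(26) | bus: none
[4] P0: store L0 := 46 | P0:M(46), P1:I | bus: BusRdX,Flush
[5] P1: load  L0 | P0:S(46), P1:S(46) | bus: BusRd,Flush
[6] P1: store L0 := 88 | P0:I, P1:M(88) | bus: BusUpgr
[7] P0: load  L0 | P0:S(88), P1:S(88) | bus: BusRd,Flush
[8] P1: store L0 := 62 | P0:I, P1:M(62) | bus: BusUpgr
[9] P1: load  L0 | P0:I, P1:M(62) | bus: none
[10] P0: load  L0 | P0:S(62), P1:S(62) | bus: BusRd,Flush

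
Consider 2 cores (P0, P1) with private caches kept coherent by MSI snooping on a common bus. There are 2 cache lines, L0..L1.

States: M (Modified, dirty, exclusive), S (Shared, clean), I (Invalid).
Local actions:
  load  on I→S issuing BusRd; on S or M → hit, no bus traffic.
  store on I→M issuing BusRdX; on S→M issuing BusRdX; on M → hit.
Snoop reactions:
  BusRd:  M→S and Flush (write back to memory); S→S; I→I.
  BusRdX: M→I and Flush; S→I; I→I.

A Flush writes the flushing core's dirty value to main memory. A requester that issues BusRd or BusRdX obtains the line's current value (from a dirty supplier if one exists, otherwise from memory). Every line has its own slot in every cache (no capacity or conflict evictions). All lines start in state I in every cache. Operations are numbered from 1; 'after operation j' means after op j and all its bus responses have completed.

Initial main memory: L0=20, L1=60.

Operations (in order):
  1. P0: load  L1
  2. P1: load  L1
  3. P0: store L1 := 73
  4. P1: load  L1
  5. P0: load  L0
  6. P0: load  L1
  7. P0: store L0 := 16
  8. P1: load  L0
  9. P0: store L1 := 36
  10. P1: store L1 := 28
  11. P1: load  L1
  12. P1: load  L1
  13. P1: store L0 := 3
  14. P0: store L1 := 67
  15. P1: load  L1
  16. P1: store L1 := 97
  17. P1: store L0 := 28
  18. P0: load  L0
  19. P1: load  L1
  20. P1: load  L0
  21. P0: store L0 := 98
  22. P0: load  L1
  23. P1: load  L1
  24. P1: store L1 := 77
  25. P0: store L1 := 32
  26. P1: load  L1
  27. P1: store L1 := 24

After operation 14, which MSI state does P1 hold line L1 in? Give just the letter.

state = I

1. P0: load  L1  bus=[BusRd]  L1: P0=S P1=I  mem[L1]=60
2. P1: load  L1  bus=[BusRd]  L1: P0=S P1=S  mem[L1]=60
3. P0: store L1 := 73  bus=[BusRdX]  L1: P0=M P1=I  mem[L1]=60
4. P1: load  L1  bus=[BusRd,Flush]  L1: P0=S P1=S  mem[L1]=73
5. P0: load  L0  bus=[BusRd]  L0: P0=S P1=I  mem[L0]=20
6. P0: load  L1  bus=[-]  L1: P0=S P1=S  mem[L1]=73
7. P0: store L0 := 16  bus=[BusRdX]  L0: P0=M P1=I  mem[L0]=20
8. P1: load  L0  bus=[BusRd,Flush]  L0: P0=S P1=S  mem[L0]=16
9. P0: store L1 := 36  bus=[BusRdX]  L1: P0=M P1=I  mem[L1]=73
10. P1: store L1 := 28  bus=[BusRdX,Flush]  L1: P0=I P1=M  mem[L1]=36
11. P1: load  L1  bus=[-]  L1: P0=I P1=M  mem[L1]=36
12. P1: load  L1  bus=[-]  L1: P0=I P1=M  mem[L1]=36
13. P1: store L0 := 3  bus=[BusRdX]  L0: P0=I P1=M  mem[L0]=16
14. P0: store L1 := 67  bus=[BusRdX,Flush]  L1: P0=M P1=I  mem[L1]=28
15. P1: load  L1  bus=[BusRd,Flush]  L1: P0=S P1=S  mem[L1]=67
16. P1: store L1 := 97  bus=[BusRdX]  L1: P0=I P1=M  mem[L1]=67
17. P1: store L0 := 28  bus=[-]  L0: P0=I P1=M  mem[L0]=16
18. P0: load  L0  bus=[BusRd,Flush]  L0: P0=S P1=S  mem[L0]=28
19. P1: load  L1  bus=[-]  L1: P0=I P1=M  mem[L1]=67
20. P1: load  L0  bus=[-]  L0: P0=S P1=S  mem[L0]=28
21. P0: store L0 := 98  bus=[BusRdX]  L0: P0=M P1=I  mem[L0]=28
22. P0: load  L1  bus=[BusRd,Flush]  L1: P0=S P1=S  mem[L1]=97
23. P1: load  L1  bus=[-]  L1: P0=S P1=S  mem[L1]=97
24. P1: store L1 := 77  bus=[BusRdX]  L1: P0=I P1=M  mem[L1]=97
25. P0: store L1 := 32  bus=[BusRdX,Flush]  L1: P0=M P1=I  mem[L1]=77
26. P1: load  L1  bus=[BusRd,Flush]  L1: P0=S P1=S  mem[L1]=32
27. P1: store L1 := 24  bus=[BusRdX]  L1: P0=I P1=M  mem[L1]=32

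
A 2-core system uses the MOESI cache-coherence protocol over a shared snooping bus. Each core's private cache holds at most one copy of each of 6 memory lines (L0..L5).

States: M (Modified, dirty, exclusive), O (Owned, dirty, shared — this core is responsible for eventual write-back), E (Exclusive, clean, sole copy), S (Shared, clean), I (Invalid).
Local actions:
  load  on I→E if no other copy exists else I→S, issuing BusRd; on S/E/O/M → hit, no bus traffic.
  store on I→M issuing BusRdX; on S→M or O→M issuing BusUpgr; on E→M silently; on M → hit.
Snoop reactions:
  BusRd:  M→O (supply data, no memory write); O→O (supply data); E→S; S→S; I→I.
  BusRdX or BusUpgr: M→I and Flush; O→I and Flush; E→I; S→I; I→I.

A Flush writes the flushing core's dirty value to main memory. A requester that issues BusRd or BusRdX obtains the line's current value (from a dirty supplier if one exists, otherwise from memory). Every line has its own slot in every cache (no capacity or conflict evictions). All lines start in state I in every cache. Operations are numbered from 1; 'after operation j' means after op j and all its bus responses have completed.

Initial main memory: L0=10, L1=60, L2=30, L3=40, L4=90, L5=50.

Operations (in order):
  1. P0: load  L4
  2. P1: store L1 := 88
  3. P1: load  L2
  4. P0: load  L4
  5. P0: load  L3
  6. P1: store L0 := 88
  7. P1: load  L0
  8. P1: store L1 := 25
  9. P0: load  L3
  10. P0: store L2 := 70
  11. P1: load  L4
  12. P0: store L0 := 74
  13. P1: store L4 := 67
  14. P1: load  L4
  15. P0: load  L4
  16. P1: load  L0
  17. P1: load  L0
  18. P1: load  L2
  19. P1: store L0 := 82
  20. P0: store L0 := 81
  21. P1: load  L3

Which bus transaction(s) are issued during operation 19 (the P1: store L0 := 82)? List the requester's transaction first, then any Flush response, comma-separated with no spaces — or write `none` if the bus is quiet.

bus = BusUpgr,Flush

[1] P0: load  L4 | P0:E(90), P1:I | bus: BusRd
[2] P1: store L1 := 88 | P0:I, P1:M(88) | bus: BusRdX
[3] P1: load  L2 | P0:I, P1:E(30) | bus: BusRd
[4] P0: load  L4 | P0:E(90), P1:I | bus: none
[5] P0: load  L3 | P0:E(40), P1:I | bus: BusRd
[6] P1: store L0 := 88 | P0:I, P1:M(88) | bus: BusRdX
[7] P1: load  L0 | P0:I, P1:M(88) | bus: none
[8] P1: store L1 := 25 | P0:I, P1:M(25) | bus: none
[9] P0: load  L3 | P0:E(40), P1:I | bus: none
[10] P0: store L2 := 70 | P0:M(70), P1:I | bus: BusRdX
[11] P1: load  L4 | P0:S(90), P1:S(90) | bus: BusRd
[12] P0: store L0 := 74 | P0:M(74), P1:I | bus: BusRdX,Flush
[13] P1: store L4 := 67 | P0:I, P1:M(67) | bus: BusUpgr
[14] P1: load  L4 | P0:I, P1:M(67) | bus: none
[15] P0: load  L4 | P0:S(67), P1:O(67) | bus: BusRd
[16] P1: load  L0 | P0:O(74), P1:S(74) | bus: BusRd
[17] P1: load  L0 | P0:O(74), P1:S(74) | bus: none
[18] P1: load  L2 | P0:O(70), P1:S(70) | bus: BusRd
[19] P1: store L0 := 82 | P0:I, P1:M(82) | bus: BusUpgr,Flush
[20] P0: store L0 := 81 | P0:M(81), P1:I | bus: BusRdX,Flush
[21] P1: load  L3 | P0:S(40), P1:S(40) | bus: BusRd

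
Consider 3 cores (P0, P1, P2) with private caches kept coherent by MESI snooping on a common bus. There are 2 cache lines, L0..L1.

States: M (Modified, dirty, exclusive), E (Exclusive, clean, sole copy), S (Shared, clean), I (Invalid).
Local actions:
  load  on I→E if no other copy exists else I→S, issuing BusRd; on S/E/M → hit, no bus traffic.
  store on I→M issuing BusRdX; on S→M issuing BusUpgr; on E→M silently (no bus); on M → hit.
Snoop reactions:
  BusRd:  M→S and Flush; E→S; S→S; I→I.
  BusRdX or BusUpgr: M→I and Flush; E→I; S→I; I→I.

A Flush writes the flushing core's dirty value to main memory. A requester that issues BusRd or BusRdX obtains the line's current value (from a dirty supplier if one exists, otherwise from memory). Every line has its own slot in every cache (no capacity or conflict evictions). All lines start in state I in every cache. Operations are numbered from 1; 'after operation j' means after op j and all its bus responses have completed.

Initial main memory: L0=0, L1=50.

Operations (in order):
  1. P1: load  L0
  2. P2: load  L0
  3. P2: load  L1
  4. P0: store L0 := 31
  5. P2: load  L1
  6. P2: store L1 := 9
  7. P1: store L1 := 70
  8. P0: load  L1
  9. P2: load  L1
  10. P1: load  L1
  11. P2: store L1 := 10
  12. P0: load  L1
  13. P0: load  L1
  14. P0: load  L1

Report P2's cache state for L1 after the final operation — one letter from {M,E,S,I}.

state = S

[1] P1: load  L0 | P0:I, P1:E(0), P2:I | bus: BusRd
[2] P2: load  L0 | P0:I, P1:S(0), P2:S(0) | bus: BusRd
[3] P2: load  L1 | P0:I, P1:I, P2:E(50) | bus: BusRd
[4] P0: store L0 := 31 | P0:M(31), P1:I, P2:I | bus: BusRdX
[5] P2: load  L1 | P0:I, P1:I, P2:E(50) | bus: none
[6] P2: store L1 := 9 | P0:I, P1:I, P2:M(9) | bus: none
[7] P1: store L1 := 70 | P0:I, P1:M(70), P2:I | bus: BusRdX,Flush
[8] P0: load  L1 | P0:S(70), P1:S(70), P2:I | bus: BusRd,Flush
[9] P2: load  L1 | P0:S(70), P1:S(70), P2:S(70) | bus: BusRd
[10] P1: load  L1 | P0:S(70), P1:S(70), P2:S(70) | bus: none
[11] P2: store L1 := 10 | P0:I, P1:I, P2:M(10) | bus: BusUpgr
[12] P0: load  L1 | P0:S(10), P1:I, P2:S(10) | bus: BusRd,Flush
[13] P0: load  L1 | P0:S(10), P1:I, P2:S(10) | bus: none
[14] P0: load  L1 | P0:S(10), P1:I, P2:S(10) | bus: none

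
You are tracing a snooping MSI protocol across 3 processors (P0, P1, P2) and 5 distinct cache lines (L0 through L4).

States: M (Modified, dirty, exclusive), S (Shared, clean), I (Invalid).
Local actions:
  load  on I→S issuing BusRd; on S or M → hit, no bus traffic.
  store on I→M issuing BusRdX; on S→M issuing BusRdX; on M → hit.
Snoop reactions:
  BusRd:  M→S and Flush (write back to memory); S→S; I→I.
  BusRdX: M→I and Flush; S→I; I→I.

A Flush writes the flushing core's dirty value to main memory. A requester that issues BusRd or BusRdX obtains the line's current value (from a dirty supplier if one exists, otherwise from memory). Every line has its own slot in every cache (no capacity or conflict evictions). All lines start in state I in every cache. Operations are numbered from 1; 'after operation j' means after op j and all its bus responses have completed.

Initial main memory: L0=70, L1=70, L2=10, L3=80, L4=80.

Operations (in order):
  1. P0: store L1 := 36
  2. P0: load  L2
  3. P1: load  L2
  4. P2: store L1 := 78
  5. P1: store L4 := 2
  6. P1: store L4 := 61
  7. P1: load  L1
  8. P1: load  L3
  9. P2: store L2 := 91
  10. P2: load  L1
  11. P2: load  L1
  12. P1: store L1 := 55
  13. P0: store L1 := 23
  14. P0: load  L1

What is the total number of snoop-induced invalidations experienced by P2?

invalidations = 1

step 1: P0: store L1 := 36  ⟶  MII  (L1)  txn=BusRdX  M[L1]=70
step 2: P0: load  L2  ⟶  SII  (L2)  txn=BusRd  M[L2]=10
step 3: P1: load  L2  ⟶  SSI  (L2)  txn=BusRd  M[L2]=10
step 4: P2: store L1 := 78  ⟶  IIM  (L1)  txn=BusRdX+Flush  M[L1]=36
step 5: P1: store L4 := 2  ⟶  IMI  (L4)  txn=BusRdX  M[L4]=80
step 6: P1: store L4 := 61  ⟶  IMI  (L4)  txn=∅  M[L4]=80
step 7: P1: load  L1  ⟶  ISS  (L1)  txn=BusRd+Flush  M[L1]=78
step 8: P1: load  L3  ⟶  ISI  (L3)  txn=BusRd  M[L3]=80
step 9: P2: store L2 := 91  ⟶  IIM  (L2)  txn=BusRdX  M[L2]=10
step 10: P2: load  L1  ⟶  ISS  (L1)  txn=∅  M[L1]=78
step 11: P2: load  L1  ⟶  ISS  (L1)  txn=∅  M[L1]=78
step 12: P1: store L1 := 55  ⟶  IMI  (L1)  txn=BusRdX  M[L1]=78
step 13: P0: store L1 := 23  ⟶  MII  (L1)  txn=BusRdX+Flush  M[L1]=55
step 14: P0: load  L1  ⟶  MII  (L1)  txn=∅  M[L1]=55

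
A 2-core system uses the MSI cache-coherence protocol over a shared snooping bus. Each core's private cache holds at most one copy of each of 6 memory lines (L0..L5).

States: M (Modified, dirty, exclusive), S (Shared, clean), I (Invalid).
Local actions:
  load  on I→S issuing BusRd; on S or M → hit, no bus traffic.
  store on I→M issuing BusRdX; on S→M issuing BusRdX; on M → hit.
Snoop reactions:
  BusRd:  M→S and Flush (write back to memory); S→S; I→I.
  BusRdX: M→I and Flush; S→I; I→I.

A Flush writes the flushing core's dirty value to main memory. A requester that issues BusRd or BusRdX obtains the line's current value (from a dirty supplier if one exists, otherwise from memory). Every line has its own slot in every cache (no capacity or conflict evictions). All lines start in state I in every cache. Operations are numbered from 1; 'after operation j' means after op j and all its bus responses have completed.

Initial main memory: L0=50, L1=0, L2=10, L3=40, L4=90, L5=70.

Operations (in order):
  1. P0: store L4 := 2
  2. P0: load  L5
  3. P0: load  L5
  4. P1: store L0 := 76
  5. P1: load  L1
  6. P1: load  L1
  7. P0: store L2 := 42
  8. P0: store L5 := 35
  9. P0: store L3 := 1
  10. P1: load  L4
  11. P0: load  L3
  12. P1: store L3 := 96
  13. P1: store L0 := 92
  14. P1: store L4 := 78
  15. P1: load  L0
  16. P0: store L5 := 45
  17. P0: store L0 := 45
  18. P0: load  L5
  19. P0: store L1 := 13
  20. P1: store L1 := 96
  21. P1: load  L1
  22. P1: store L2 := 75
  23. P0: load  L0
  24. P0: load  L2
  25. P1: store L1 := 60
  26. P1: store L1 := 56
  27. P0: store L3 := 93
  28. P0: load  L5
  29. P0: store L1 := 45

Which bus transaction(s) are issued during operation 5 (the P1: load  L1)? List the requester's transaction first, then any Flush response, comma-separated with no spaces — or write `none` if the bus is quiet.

  op1 P0: store L4 := 2 → M/I on L4; bus BusRdX; mem=90
  op2 P0: load  L5 → S/I on L5; bus BusRd; mem=70
  op3 P0: load  L5 → S/I on L5; bus (none); mem=70
  op4 P1: store L0 := 76 → I/M on L0; bus BusRdX; mem=50
  op5 P1: load  L1 → I/S on L1; bus BusRd; mem=0
  op6 P1: load  L1 → I/S on L1; bus (none); mem=0
  op7 P0: store L2 := 42 → M/I on L2; bus BusRdX; mem=10
  op8 P0: store L5 := 35 → M/I on L5; bus BusRdX; mem=70
  op9 P0: store L3 := 1 → M/I on L3; bus BusRdX; mem=40
  op10 P1: load  L4 → S/S on L4; bus BusRd Flush; mem=2
  op11 P0: load  L3 → M/I on L3; bus (none); mem=40
  op12 P1: store L3 := 96 → I/M on L3; bus BusRdX Flush; mem=1
  op13 P1: store L0 := 92 → I/M on L0; bus (none); mem=50
  op14 P1: store L4 := 78 → I/M on L4; bus BusRdX; mem=2
  op15 P1: load  L0 → I/M on L0; bus (none); mem=50
  op16 P0: store L5 := 45 → M/I on L5; bus (none); mem=70
  op17 P0: store L0 := 45 → M/I on L0; bus BusRdX Flush; mem=92
  op18 P0: load  L5 → M/I on L5; bus (none); mem=70
  op19 P0: store L1 := 13 → M/I on L1; bus BusRdX; mem=0
  op20 P1: store L1 := 96 → I/M on L1; bus BusRdX Flush; mem=13
  op21 P1: load  L1 → I/M on L1; bus (none); mem=13
  op22 P1: store L2 := 75 → I/M on L2; bus BusRdX Flush; mem=42
  op23 P0: load  L0 → M/I on L0; bus (none); mem=92
  op24 P0: load  L2 → S/S on L2; bus BusRd Flush; mem=75
  op25 P1: store L1 := 60 → I/M on L1; bus (none); mem=13
  op26 P1: store L1 := 56 → I/M on L1; bus (none); mem=13
  op27 P0: store L3 := 93 → M/I on L3; bus BusRdX Flush; mem=96
  op28 P0: load  L5 → M/I on L5; bus (none); mem=70
  op29 P0: store L1 := 45 → M/I on L1; bus BusRdX Flush; mem=56

bus = BusRd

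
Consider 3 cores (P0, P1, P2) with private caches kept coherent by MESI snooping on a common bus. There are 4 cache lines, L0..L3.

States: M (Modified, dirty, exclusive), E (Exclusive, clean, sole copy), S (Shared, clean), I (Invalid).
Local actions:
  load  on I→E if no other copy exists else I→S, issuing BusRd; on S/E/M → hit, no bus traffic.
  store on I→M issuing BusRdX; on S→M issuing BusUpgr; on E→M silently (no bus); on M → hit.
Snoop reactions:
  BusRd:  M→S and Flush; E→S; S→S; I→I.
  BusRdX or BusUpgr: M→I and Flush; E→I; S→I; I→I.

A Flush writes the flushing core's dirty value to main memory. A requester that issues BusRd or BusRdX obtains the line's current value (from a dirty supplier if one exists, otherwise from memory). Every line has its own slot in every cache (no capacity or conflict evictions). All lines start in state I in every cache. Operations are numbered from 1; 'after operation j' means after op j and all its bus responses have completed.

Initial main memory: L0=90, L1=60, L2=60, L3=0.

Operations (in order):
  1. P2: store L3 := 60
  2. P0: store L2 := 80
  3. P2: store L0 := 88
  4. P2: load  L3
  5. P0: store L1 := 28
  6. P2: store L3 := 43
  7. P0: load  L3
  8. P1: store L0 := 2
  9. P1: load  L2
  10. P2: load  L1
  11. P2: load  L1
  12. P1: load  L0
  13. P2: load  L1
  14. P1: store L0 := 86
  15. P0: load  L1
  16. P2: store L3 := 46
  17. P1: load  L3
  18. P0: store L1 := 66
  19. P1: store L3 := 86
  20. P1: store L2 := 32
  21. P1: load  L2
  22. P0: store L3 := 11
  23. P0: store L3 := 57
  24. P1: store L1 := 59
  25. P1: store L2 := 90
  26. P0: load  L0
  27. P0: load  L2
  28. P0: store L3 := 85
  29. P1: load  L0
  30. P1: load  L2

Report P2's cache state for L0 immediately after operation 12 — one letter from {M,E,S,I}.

1. P2: store L3 := 60  bus=[BusRdX]  L3: P0=I P1=I P2=M  mem[L3]=0
2. P0: store L2 := 80  bus=[BusRdX]  L2: P0=M P1=I P2=I  mem[L2]=60
3. P2: store L0 := 88  bus=[BusRdX]  L0: P0=I P1=I P2=M  mem[L0]=90
4. P2: load  L3  bus=[-]  L3: P0=I P1=I P2=M  mem[L3]=0
5. P0: store L1 := 28  bus=[BusRdX]  L1: P0=M P1=I P2=I  mem[L1]=60
6. P2: store L3 := 43  bus=[-]  L3: P0=I P1=I P2=M  mem[L3]=0
7. P0: load  L3  bus=[BusRd,Flush]  L3: P0=S P1=I P2=S  mem[L3]=43
8. P1: store L0 := 2  bus=[BusRdX,Flush]  L0: P0=I P1=M P2=I  mem[L0]=88
9. P1: load  L2  bus=[BusRd,Flush]  L2: P0=S P1=S P2=I  mem[L2]=80
10. P2: load  L1  bus=[BusRd,Flush]  L1: P0=S P1=I P2=S  mem[L1]=28
11. P2: load  L1  bus=[-]  L1: P0=S P1=I P2=S  mem[L1]=28
12. P1: load  L0  bus=[-]  L0: P0=I P1=M P2=I  mem[L0]=88
13. P2: load  L1  bus=[-]  L1: P0=S P1=I P2=S  mem[L1]=28
14. P1: store L0 := 86  bus=[-]  L0: P0=I P1=M P2=I  mem[L0]=88
15. P0: load  L1  bus=[-]  L1: P0=S P1=I P2=S  mem[L1]=28
16. P2: store L3 := 46  bus=[BusUpgr]  L3: P0=I P1=I P2=M  mem[L3]=43
17. P1: load  L3  bus=[BusRd,Flush]  L3: P0=I P1=S P2=S  mem[L3]=46
18. P0: store L1 := 66  bus=[BusUpgr]  L1: P0=M P1=I P2=I  mem[L1]=28
19. P1: store L3 := 86  bus=[BusUpgr]  L3: P0=I P1=M P2=I  mem[L3]=46
20. P1: store L2 := 32  bus=[BusUpgr]  L2: P0=I P1=M P2=I  mem[L2]=80
21. P1: load  L2  bus=[-]  L2: P0=I P1=M P2=I  mem[L2]=80
22. P0: store L3 := 11  bus=[BusRdX,Flush]  L3: P0=M P1=I P2=I  mem[L3]=86
23. P0: store L3 := 57  bus=[-]  L3: P0=M P1=I P2=I  mem[L3]=86
24. P1: store L1 := 59  bus=[BusRdX,Flush]  L1: P0=I P1=M P2=I  mem[L1]=66
25. P1: store L2 := 90  bus=[-]  L2: P0=I P1=M P2=I  mem[L2]=80
26. P0: load  L0  bus=[BusRd,Flush]  L0: P0=S P1=S P2=I  mem[L0]=86
27. P0: load  L2  bus=[BusRd,Flush]  L2: P0=S P1=S P2=I  mem[L2]=90
28. P0: store L3 := 85  bus=[-]  L3: P0=M P1=I P2=I  mem[L3]=86
29. P1: load  L0  bus=[-]  L0: P0=S P1=S P2=I  mem[L0]=86
30. P1: load  L2  bus=[-]  L2: P0=S P1=S P2=I  mem[L2]=90

state = I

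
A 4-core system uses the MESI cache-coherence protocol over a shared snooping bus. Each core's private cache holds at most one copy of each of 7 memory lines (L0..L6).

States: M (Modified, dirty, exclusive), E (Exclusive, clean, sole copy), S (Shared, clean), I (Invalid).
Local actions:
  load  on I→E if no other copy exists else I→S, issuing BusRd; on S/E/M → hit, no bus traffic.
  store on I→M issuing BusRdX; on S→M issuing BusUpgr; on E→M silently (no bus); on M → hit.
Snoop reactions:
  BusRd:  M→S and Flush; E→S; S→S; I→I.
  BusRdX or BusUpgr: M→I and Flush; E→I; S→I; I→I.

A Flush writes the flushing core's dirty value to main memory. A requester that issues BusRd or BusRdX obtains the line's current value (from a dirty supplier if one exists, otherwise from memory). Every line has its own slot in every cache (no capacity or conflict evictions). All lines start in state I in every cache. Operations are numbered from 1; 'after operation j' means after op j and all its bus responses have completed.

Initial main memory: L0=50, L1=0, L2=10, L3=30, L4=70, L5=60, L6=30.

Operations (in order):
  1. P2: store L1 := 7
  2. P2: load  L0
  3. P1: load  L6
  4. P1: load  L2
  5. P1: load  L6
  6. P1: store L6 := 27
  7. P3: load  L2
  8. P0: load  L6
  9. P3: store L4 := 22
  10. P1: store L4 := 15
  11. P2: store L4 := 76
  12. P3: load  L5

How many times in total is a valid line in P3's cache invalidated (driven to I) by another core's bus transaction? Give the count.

1. P2: store L1 := 7  bus=[BusRdX]  L1: P0=I P1=I P2=M P3=I  mem[L1]=0
2. P2: load  L0  bus=[BusRd]  L0: P0=I P1=I P2=E P3=I  mem[L0]=50
3. P1: load  L6  bus=[BusRd]  L6: P0=I P1=E P2=I P3=I  mem[L6]=30
4. P1: load  L2  bus=[BusRd]  L2: P0=I P1=E P2=I P3=I  mem[L2]=10
5. P1: load  L6  bus=[-]  L6: P0=I P1=E P2=I P3=I  mem[L6]=30
6. P1: store L6 := 27  bus=[-]  L6: P0=I P1=M P2=I P3=I  mem[L6]=30
7. P3: load  L2  bus=[BusRd]  L2: P0=I P1=S P2=I P3=S  mem[L2]=10
8. P0: load  L6  bus=[BusRd,Flush]  L6: P0=S P1=S P2=I P3=I  mem[L6]=27
9. P3: store L4 := 22  bus=[BusRdX]  L4: P0=I P1=I P2=I P3=M  mem[L4]=70
10. P1: store L4 := 15  bus=[BusRdX,Flush]  L4: P0=I P1=M P2=I P3=I  mem[L4]=22
11. P2: store L4 := 76  bus=[BusRdX,Flush]  L4: P0=I P1=I P2=M P3=I  mem[L4]=15
12. P3: load  L5  bus=[BusRd]  L5: P0=I P1=I P2=I P3=E  mem[L5]=60

invalidations = 1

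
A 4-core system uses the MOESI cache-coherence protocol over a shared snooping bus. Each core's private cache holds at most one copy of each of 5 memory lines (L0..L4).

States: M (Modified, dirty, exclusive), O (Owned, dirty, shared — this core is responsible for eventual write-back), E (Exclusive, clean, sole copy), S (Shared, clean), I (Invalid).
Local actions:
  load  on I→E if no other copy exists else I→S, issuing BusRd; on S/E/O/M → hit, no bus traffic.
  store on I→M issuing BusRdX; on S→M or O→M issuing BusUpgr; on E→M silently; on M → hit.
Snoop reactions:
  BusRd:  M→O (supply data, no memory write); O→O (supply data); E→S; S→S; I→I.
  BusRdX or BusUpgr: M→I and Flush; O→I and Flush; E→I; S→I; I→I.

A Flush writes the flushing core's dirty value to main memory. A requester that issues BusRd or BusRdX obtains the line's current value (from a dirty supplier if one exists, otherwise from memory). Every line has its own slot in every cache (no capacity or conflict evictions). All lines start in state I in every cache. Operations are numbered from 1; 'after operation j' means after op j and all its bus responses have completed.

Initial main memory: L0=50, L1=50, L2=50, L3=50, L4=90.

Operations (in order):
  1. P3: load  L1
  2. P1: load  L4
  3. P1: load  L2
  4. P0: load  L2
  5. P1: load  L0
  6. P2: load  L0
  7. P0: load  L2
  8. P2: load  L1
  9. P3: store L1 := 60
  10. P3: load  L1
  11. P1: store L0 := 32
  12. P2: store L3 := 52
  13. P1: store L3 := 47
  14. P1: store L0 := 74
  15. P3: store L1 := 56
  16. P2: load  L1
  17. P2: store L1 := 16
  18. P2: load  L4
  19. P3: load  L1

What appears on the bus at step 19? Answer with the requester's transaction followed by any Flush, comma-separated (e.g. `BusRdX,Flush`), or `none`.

bus = BusRd

  op1 P3: load  L1 → I/I/I/E on L1; bus BusRd; mem=50
  op2 P1: load  L4 → I/E/I/I on L4; bus BusRd; mem=90
  op3 P1: load  L2 → I/E/I/I on L2; bus BusRd; mem=50
  op4 P0: load  L2 → S/S/I/I on L2; bus BusRd; mem=50
  op5 P1: load  L0 → I/E/I/I on L0; bus BusRd; mem=50
  op6 P2: load  L0 → I/S/S/I on L0; bus BusRd; mem=50
  op7 P0: load  L2 → S/S/I/I on L2; bus (none); mem=50
  op8 P2: load  L1 → I/I/S/S on L1; bus BusRd; mem=50
  op9 P3: store L1 := 60 → I/I/I/M on L1; bus BusUpgr; mem=50
  op10 P3: load  L1 → I/I/I/M on L1; bus (none); mem=50
  op11 P1: store L0 := 32 → I/M/I/I on L0; bus BusUpgr; mem=50
  op12 P2: store L3 := 52 → I/I/M/I on L3; bus BusRdX; mem=50
  op13 P1: store L3 := 47 → I/M/I/I on L3; bus BusRdX Flush; mem=52
  op14 P1: store L0 := 74 → I/M/I/I on L0; bus (none); mem=50
  op15 P3: store L1 := 56 → I/I/I/M on L1; bus (none); mem=50
  op16 P2: load  L1 → I/I/S/O on L1; bus BusRd; mem=50
  op17 P2: store L1 := 16 → I/I/M/I on L1; bus BusUpgr Flush; mem=56
  op18 P2: load  L4 → I/S/S/I on L4; bus BusRd; mem=90
  op19 P3: load  L1 → I/I/O/S on L1; bus BusRd; mem=56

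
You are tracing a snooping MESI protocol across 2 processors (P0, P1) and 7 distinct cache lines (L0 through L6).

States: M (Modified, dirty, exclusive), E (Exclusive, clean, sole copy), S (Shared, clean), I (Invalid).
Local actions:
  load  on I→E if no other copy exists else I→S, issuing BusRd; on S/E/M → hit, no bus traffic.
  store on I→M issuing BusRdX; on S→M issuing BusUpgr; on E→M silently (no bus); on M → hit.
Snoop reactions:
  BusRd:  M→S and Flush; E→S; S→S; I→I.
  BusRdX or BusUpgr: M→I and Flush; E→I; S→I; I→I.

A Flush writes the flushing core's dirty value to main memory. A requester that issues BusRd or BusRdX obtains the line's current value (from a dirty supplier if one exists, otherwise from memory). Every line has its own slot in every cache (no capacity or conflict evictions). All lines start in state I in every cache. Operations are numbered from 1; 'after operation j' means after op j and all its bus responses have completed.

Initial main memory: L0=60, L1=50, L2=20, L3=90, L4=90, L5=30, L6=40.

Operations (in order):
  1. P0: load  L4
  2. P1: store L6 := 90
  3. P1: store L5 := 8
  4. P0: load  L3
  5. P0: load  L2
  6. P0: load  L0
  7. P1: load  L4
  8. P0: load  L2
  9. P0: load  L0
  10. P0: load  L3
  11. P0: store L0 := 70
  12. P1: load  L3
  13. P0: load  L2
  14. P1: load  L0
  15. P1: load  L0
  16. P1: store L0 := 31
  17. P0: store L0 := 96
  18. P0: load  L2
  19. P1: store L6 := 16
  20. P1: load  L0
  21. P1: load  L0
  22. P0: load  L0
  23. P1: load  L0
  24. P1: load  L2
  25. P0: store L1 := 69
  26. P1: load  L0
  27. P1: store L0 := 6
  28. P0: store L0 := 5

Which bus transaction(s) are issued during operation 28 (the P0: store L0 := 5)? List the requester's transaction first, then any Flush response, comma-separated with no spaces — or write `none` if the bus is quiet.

step 1: P0: load  L4  ⟶  EI  (L4)  txn=BusRd  M[L4]=90
step 2: P1: store L6 := 90  ⟶  IM  (L6)  txn=BusRdX  M[L6]=40
step 3: P1: store L5 := 8  ⟶  IM  (L5)  txn=BusRdX  M[L5]=30
step 4: P0: load  L3  ⟶  EI  (L3)  txn=BusRd  M[L3]=90
step 5: P0: load  L2  ⟶  EI  (L2)  txn=BusRd  M[L2]=20
step 6: P0: load  L0  ⟶  EI  (L0)  txn=BusRd  M[L0]=60
step 7: P1: load  L4  ⟶  SS  (L4)  txn=BusRd  M[L4]=90
step 8: P0: load  L2  ⟶  EI  (L2)  txn=∅  M[L2]=20
step 9: P0: load  L0  ⟶  EI  (L0)  txn=∅  M[L0]=60
step 10: P0: load  L3  ⟶  EI  (L3)  txn=∅  M[L3]=90
step 11: P0: store L0 := 70  ⟶  MI  (L0)  txn=∅  M[L0]=60
step 12: P1: load  L3  ⟶  SS  (L3)  txn=BusRd  M[L3]=90
step 13: P0: load  L2  ⟶  EI  (L2)  txn=∅  M[L2]=20
step 14: P1: load  L0  ⟶  SS  (L0)  txn=BusRd+Flush  M[L0]=70
step 15: P1: load  L0  ⟶  SS  (L0)  txn=∅  M[L0]=70
step 16: P1: store L0 := 31  ⟶  IM  (L0)  txn=BusUpgr  M[L0]=70
step 17: P0: store L0 := 96  ⟶  MI  (L0)  txn=BusRdX+Flush  M[L0]=31
step 18: P0: load  L2  ⟶  EI  (L2)  txn=∅  M[L2]=20
step 19: P1: store L6 := 16  ⟶  IM  (L6)  txn=∅  M[L6]=40
step 20: P1: load  L0  ⟶  SS  (L0)  txn=BusRd+Flush  M[L0]=96
step 21: P1: load  L0  ⟶  SS  (L0)  txn=∅  M[L0]=96
step 22: P0: load  L0  ⟶  SS  (L0)  txn=∅  M[L0]=96
step 23: P1: load  L0  ⟶  SS  (L0)  txn=∅  M[L0]=96
step 24: P1: load  L2  ⟶  SS  (L2)  txn=BusRd  M[L2]=20
step 25: P0: store L1 := 69  ⟶  MI  (L1)  txn=BusRdX  M[L1]=50
step 26: P1: load  L0  ⟶  SS  (L0)  txn=∅  M[L0]=96
step 27: P1: store L0 := 6  ⟶  IM  (L0)  txn=BusUpgr  M[L0]=96
step 28: P0: store L0 := 5  ⟶  MI  (L0)  txn=BusRdX+Flush  M[L0]=6

bus = BusRdX,Flush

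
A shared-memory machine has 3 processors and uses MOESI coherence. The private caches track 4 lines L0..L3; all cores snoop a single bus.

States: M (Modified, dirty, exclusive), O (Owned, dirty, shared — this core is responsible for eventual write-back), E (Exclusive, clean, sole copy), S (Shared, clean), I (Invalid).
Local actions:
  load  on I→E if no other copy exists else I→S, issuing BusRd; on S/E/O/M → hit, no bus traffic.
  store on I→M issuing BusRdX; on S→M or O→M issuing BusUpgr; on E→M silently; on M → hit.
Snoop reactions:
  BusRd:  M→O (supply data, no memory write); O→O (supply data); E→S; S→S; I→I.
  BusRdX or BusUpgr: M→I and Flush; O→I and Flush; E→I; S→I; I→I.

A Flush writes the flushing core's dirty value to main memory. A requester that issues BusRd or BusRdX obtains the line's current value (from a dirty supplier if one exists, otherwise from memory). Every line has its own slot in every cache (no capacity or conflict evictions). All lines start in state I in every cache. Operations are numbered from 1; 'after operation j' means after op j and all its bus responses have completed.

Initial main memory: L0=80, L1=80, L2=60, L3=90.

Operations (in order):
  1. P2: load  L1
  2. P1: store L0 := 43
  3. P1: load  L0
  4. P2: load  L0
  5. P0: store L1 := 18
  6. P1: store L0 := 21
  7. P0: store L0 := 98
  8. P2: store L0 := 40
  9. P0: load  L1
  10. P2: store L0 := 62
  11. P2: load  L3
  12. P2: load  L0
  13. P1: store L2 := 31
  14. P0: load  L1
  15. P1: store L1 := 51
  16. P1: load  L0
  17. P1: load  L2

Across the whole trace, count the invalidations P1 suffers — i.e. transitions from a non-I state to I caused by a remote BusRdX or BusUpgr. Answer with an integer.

[1] P2: load  L1 | P0:I, P1:I, P2:E(80) | bus: BusRd
[2] P1: store L0 := 43 | P0:I, P1:M(43), P2:I | bus: BusRdX
[3] P1: load  L0 | P0:I, P1:M(43), P2:I | bus: none
[4] P2: load  L0 | P0:I, P1:O(43), P2:S(43) | bus: BusRd
[5] P0: store L1 := 18 | P0:M(18), P1:I, P2:I | bus: BusRdX
[6] P1: store L0 := 21 | P0:I, P1:M(21), P2:I | bus: BusUpgr
[7] P0: store L0 := 98 | P0:M(98), P1:I, P2:I | bus: BusRdX,Flush
[8] P2: store L0 := 40 | P0:I, P1:I, P2:M(40) | bus: BusRdX,Flush
[9] P0: load  L1 | P0:M(18), P1:I, P2:I | bus: none
[10] P2: store L0 := 62 | P0:I, P1:I, P2:M(62) | bus: none
[11] P2: load  L3 | P0:I, P1:I, P2:E(90) | bus: BusRd
[12] P2: load  L0 | P0:I, P1:I, P2:M(62) | bus: none
[13] P1: store L2 := 31 | P0:I, P1:M(31), P2:I | bus: BusRdX
[14] P0: load  L1 | P0:M(18), P1:I, P2:I | bus: none
[15] P1: store L1 := 51 | P0:I, P1:M(51), P2:I | bus: BusRdX,Flush
[16] P1: load  L0 | P0:I, P1:S(62), P2:O(62) | bus: BusRd
[17] P1: load  L2 | P0:I, P1:M(31), P2:I | bus: none

invalidations = 1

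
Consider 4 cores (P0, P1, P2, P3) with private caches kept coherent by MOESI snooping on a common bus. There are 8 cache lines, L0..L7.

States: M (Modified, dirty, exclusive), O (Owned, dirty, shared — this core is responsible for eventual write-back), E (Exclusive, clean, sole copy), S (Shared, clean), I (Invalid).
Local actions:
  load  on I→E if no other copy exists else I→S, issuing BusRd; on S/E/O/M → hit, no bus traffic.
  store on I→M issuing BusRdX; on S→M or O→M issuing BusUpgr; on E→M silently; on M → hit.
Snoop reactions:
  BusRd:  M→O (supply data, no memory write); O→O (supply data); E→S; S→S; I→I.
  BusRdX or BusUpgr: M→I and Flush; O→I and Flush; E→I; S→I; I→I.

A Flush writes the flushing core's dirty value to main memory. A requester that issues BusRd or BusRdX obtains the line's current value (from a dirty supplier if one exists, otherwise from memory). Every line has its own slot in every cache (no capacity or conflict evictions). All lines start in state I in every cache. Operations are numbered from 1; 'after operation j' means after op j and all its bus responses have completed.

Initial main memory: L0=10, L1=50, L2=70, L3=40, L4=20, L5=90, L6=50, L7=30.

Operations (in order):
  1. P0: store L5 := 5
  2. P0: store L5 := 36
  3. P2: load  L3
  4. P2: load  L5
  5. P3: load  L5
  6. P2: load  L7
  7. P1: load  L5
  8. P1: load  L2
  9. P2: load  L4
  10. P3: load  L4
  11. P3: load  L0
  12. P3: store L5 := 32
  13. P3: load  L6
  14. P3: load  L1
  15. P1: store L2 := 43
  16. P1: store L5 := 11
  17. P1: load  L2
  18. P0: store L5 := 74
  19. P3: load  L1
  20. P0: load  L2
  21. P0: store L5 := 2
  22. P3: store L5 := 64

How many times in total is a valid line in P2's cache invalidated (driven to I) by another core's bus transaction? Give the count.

[1] P0: store L5 := 5 | P0:M(5), P1:I, P2:I, P3:I | bus: BusRdX
[2] P0: store L5 := 36 | P0:M(36), P1:I, P2:I, P3:I | bus: none
[3] P2: load  L3 | P0:I, P1:I, P2:E(40), P3:I | bus: BusRd
[4] P2: load  L5 | P0:O(36), P1:I, P2:S(36), P3:I | bus: BusRd
[5] P3: load  L5 | P0:O(36), P1:I, P2:S(36), P3:S(36) | bus: BusRd
[6] P2: load  L7 | P0:I, P1:I, P2:E(30), P3:I | bus: BusRd
[7] P1: load  L5 | P0:O(36), P1:S(36), P2:S(36), P3:S(36) | bus: BusRd
[8] P1: load  L2 | P0:I, P1:E(70), P2:I, P3:I | bus: BusRd
[9] P2: load  L4 | P0:I, P1:I, P2:E(20), P3:I | bus: BusRd
[10] P3: load  L4 | P0:I, P1:I, P2:S(20), P3:S(20) | bus: BusRd
[11] P3: load  L0 | P0:I, P1:I, P2:I, P3:E(10) | bus: BusRd
[12] P3: store L5 := 32 | P0:I, P1:I, P2:I, P3:M(32) | bus: BusUpgr,Flush
[13] P3: load  L6 | P0:I, P1:I, P2:I, P3:E(50) | bus: BusRd
[14] P3: load  L1 | P0:I, P1:I, P2:I, P3:E(50) | bus: BusRd
[15] P1: store L2 := 43 | P0:I, P1:M(43), P2:I, P3:I | bus: none
[16] P1: store L5 := 11 | P0:I, P1:M(11), P2:I, P3:I | bus: BusRdX,Flush
[17] P1: load  L2 | P0:I, P1:M(43), P2:I, P3:I | bus: none
[18] P0: store L5 := 74 | P0:M(74), P1:I, P2:I, P3:I | bus: BusRdX,Flush
[19] P3: load  L1 | P0:I, P1:I, P2:I, P3:E(50) | bus: none
[20] P0: load  L2 | P0:S(43), P1:O(43), P2:I, P3:I | bus: BusRd
[21] P0: store L5 := 2 | P0:M(2), P1:I, P2:I, P3:I | bus: none
[22] P3: store L5 := 64 | P0:I, P1:I, P2:I, P3:M(64) | bus: BusRdX,Flush

invalidations = 1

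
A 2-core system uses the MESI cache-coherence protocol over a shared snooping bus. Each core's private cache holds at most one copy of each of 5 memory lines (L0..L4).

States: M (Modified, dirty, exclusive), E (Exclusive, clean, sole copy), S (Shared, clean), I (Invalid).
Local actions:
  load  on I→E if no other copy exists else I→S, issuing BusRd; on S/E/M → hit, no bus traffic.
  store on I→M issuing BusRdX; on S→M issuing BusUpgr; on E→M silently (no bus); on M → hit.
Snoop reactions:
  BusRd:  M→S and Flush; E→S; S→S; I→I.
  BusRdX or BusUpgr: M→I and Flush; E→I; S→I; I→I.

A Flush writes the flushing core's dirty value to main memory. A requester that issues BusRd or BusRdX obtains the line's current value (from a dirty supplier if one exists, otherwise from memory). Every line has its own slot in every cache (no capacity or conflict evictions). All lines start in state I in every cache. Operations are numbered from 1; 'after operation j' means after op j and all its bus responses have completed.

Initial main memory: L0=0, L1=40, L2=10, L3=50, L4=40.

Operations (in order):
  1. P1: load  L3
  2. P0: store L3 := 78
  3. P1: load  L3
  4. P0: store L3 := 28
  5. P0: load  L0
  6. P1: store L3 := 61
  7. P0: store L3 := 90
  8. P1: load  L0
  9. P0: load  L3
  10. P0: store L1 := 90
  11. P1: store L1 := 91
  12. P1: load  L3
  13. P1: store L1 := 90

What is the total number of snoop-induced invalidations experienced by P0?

step 1: P1: load  L3  ⟶  IE  (L3)  txn=BusRd  M[L3]=50
step 2: P0: store L3 := 78  ⟶  MI  (L3)  txn=BusRdX  M[L3]=50
step 3: P1: load  L3  ⟶  SS  (L3)  txn=BusRd+Flush  M[L3]=78
step 4: P0: store L3 := 28  ⟶  MI  (L3)  txn=BusUpgr  M[L3]=78
step 5: P0: load  L0  ⟶  EI  (L0)  txn=BusRd  M[L0]=0
step 6: P1: store L3 := 61  ⟶  IM  (L3)  txn=BusRdX+Flush  M[L3]=28
step 7: P0: store L3 := 90  ⟶  MI  (L3)  txn=BusRdX+Flush  M[L3]=61
step 8: P1: load  L0  ⟶  SS  (L0)  txn=BusRd  M[L0]=0
step 9: P0: load  L3  ⟶  MI  (L3)  txn=∅  M[L3]=61
step 10: P0: store L1 := 90  ⟶  MI  (L1)  txn=BusRdX  M[L1]=40
step 11: P1: store L1 := 91  ⟶  IM  (L1)  txn=BusRdX+Flush  M[L1]=90
step 12: P1: load  L3  ⟶  SS  (L3)  txn=BusRd+Flush  M[L3]=90
step 13: P1: store L1 := 90  ⟶  IM  (L1)  txn=∅  M[L1]=90

invalidations = 2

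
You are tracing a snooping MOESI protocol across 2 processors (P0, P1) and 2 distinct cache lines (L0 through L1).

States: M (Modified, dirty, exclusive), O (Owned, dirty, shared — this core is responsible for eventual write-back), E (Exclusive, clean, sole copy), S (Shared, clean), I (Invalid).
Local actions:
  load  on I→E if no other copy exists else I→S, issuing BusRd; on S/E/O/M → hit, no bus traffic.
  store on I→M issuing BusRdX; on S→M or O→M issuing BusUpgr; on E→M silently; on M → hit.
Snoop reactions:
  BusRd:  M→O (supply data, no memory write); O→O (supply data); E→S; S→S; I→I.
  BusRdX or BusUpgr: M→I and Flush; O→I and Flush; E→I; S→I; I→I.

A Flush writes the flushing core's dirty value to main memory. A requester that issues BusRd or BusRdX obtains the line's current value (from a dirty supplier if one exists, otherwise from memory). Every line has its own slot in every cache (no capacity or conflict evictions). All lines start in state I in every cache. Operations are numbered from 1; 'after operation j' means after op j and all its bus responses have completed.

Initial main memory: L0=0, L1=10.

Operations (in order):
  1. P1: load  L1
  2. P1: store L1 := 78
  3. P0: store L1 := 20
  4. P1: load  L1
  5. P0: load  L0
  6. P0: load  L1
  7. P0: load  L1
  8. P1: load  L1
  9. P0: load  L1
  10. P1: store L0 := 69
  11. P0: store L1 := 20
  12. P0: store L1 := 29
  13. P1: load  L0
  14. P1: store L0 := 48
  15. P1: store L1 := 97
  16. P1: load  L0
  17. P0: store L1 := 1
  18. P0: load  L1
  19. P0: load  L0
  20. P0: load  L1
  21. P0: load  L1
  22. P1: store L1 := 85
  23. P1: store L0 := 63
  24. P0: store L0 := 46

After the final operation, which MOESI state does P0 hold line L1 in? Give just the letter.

state = I

  op1 P1: load  L1 → I/E on L1; bus BusRd; mem=10
  op2 P1: store L1 := 78 → I/M on L1; bus (none); mem=10
  op3 P0: store L1 := 20 → M/I on L1; bus BusRdX Flush; mem=78
  op4 P1: load  L1 → O/S on L1; bus BusRd; mem=78
  op5 P0: load  L0 → E/I on L0; bus BusRd; mem=0
  op6 P0: load  L1 → O/S on L1; bus (none); mem=78
  op7 P0: load  L1 → O/S on L1; bus (none); mem=78
  op8 P1: load  L1 → O/S on L1; bus (none); mem=78
  op9 P0: load  L1 → O/S on L1; bus (none); mem=78
  op10 P1: store L0 := 69 → I/M on L0; bus BusRdX; mem=0
  op11 P0: store L1 := 20 → M/I on L1; bus BusUpgr; mem=78
  op12 P0: store L1 := 29 → M/I on L1; bus (none); mem=78
  op13 P1: load  L0 → I/M on L0; bus (none); mem=0
  op14 P1: store L0 := 48 → I/M on L0; bus (none); mem=0
  op15 P1: store L1 := 97 → I/M on L1; bus BusRdX Flush; mem=29
  op16 P1: load  L0 → I/M on L0; bus (none); mem=0
  op17 P0: store L1 := 1 → M/I on L1; bus BusRdX Flush; mem=97
  op18 P0: load  L1 → M/I on L1; bus (none); mem=97
  op19 P0: load  L0 → S/O on L0; bus BusRd; mem=0
  op20 P0: load  L1 → M/I on L1; bus (none); mem=97
  op21 P0: load  L1 → M/I on L1; bus (none); mem=97
  op22 P1: store L1 := 85 → I/M on L1; bus BusRdX Flush; mem=1
  op23 P1: store L0 := 63 → I/M on L0; bus BusUpgr; mem=0
  op24 P0: store L0 := 46 → M/I on L0; bus BusRdX Flush; mem=63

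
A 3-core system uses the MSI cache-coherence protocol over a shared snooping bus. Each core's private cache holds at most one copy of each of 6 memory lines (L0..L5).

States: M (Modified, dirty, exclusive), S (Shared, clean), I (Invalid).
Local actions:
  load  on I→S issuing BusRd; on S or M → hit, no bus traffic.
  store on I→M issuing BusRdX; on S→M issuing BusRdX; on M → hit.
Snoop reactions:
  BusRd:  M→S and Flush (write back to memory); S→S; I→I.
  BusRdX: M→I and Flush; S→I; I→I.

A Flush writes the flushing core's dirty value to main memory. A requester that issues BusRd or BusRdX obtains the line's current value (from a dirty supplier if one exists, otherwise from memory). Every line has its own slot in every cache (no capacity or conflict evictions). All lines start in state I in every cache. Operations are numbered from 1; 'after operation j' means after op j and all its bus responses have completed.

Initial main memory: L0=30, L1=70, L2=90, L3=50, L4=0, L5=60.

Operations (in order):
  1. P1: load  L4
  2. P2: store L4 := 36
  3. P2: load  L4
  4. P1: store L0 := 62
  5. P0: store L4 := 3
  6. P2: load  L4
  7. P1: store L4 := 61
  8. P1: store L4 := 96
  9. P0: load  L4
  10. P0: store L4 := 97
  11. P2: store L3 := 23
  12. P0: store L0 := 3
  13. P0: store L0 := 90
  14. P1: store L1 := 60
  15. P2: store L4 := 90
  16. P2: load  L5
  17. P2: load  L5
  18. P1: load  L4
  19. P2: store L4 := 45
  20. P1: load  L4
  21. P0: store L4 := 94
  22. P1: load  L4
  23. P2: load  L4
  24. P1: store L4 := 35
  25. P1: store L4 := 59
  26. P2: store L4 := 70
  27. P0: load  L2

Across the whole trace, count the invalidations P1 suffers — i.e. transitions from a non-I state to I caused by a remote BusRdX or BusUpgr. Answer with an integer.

invalidations = 6

1. P1: load  L4  bus=[BusRd]  L4: P0=I P1=S P2=I  mem[L4]=0
2. P2: store L4 := 36  bus=[BusRdX]  L4: P0=I P1=I P2=M  mem[L4]=0
3. P2: load  L4  bus=[-]  L4: P0=I P1=I P2=M  mem[L4]=0
4. P1: store L0 := 62  bus=[BusRdX]  L0: P0=I P1=M P2=I  mem[L0]=30
5. P0: store L4 := 3  bus=[BusRdX,Flush]  L4: P0=M P1=I P2=I  mem[L4]=36
6. P2: load  L4  bus=[BusRd,Flush]  L4: P0=S P1=I P2=S  mem[L4]=3
7. P1: store L4 := 61  bus=[BusRdX]  L4: P0=I P1=M P2=I  mem[L4]=3
8. P1: store L4 := 96  bus=[-]  L4: P0=I P1=M P2=I  mem[L4]=3
9. P0: load  L4  bus=[BusRd,Flush]  L4: P0=S P1=S P2=I  mem[L4]=96
10. P0: store L4 := 97  bus=[BusRdX]  L4: P0=M P1=I P2=I  mem[L4]=96
11. P2: store L3 := 23  bus=[BusRdX]  L3: P0=I P1=I P2=M  mem[L3]=50
12. P0: store L0 := 3  bus=[BusRdX,Flush]  L0: P0=M P1=I P2=I  mem[L0]=62
13. P0: store L0 := 90  bus=[-]  L0: P0=M P1=I P2=I  mem[L0]=62
14. P1: store L1 := 60  bus=[BusRdX]  L1: P0=I P1=M P2=I  mem[L1]=70
15. P2: store L4 := 90  bus=[BusRdX,Flush]  L4: P0=I P1=I P2=M  mem[L4]=97
16. P2: load  L5  bus=[BusRd]  L5: P0=I P1=I P2=S  mem[L5]=60
17. P2: load  L5  bus=[-]  L5: P0=I P1=I P2=S  mem[L5]=60
18. P1: load  L4  bus=[BusRd,Flush]  L4: P0=I P1=S P2=S  mem[L4]=90
19. P2: store L4 := 45  bus=[BusRdX]  L4: P0=I P1=I P2=M  mem[L4]=90
20. P1: load  L4  bus=[BusRd,Flush]  L4: P0=I P1=S P2=S  mem[L4]=45
21. P0: store L4 := 94  bus=[BusRdX]  L4: P0=M P1=I P2=I  mem[L4]=45
22. P1: load  L4  bus=[BusRd,Flush]  L4: P0=S P1=S P2=I  mem[L4]=94
23. P2: load  L4  bus=[BusRd]  L4: P0=S P1=S P2=S  mem[L4]=94
24. P1: store L4 := 35  bus=[BusRdX]  L4: P0=I P1=M P2=I  mem[L4]=94
25. P1: store L4 := 59  bus=[-]  L4: P0=I P1=M P2=I  mem[L4]=94
26. P2: store L4 := 70  bus=[BusRdX,Flush]  L4: P0=I P1=I P2=M  mem[L4]=59
27. P0: load  L2  bus=[BusRd]  L2: P0=S P1=I P2=I  mem[L2]=90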